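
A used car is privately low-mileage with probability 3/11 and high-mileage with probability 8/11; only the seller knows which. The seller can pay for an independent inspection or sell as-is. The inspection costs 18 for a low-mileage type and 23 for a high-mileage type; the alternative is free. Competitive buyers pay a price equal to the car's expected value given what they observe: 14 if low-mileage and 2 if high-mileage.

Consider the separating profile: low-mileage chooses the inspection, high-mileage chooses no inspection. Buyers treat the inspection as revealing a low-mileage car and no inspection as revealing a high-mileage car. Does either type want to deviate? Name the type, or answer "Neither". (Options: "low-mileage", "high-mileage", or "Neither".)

The inspection pays 14; no inspection pays 2.
low-mileage: assigned the inspection, nets 14 − 18 = -4; deviating to no inspection nets 2.
high-mileage: assigned no inspection, nets 2; deviating to the inspection nets 14 − 23 = -9.
The low-mileage type gains 6 by deviating.

low-mileage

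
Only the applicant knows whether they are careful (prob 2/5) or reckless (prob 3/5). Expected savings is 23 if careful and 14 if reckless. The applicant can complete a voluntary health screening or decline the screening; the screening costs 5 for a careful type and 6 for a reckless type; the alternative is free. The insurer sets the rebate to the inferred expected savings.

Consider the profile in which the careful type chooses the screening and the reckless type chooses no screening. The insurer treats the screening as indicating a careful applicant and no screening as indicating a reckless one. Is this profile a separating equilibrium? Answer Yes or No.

Under these beliefs, the screening earns rebate 23 and no screening earns rebate 14.
careful: the screening nets 23 − 5 = 18; no screening nets 14. careful prefers the screening.
reckless: the screening nets 23 − 6 = 17; no screening nets 14. reckless would deviate to the screening.
reckless has a profitable deviation, so the profile is not an equilibrium.

No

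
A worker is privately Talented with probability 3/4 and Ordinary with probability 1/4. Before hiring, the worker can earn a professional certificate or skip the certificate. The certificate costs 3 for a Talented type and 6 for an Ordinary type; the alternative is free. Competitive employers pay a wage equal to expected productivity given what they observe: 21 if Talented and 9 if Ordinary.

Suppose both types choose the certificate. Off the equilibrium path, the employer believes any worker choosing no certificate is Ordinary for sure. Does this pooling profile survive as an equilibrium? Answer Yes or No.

On path, the employer holds the prior and pays 3/4·21 + 1/4·9 = 18. Off path (no certificate), believing Ordinary, it pays 9.
Talented: the certificate nets 18 − 3 = 15; no certificate nets 9. Talented stays.
Ordinary: the certificate nets 18 − 6 = 12; no certificate nets 9. Ordinary stays.
No type deviates, so pooling is sustained.

Yes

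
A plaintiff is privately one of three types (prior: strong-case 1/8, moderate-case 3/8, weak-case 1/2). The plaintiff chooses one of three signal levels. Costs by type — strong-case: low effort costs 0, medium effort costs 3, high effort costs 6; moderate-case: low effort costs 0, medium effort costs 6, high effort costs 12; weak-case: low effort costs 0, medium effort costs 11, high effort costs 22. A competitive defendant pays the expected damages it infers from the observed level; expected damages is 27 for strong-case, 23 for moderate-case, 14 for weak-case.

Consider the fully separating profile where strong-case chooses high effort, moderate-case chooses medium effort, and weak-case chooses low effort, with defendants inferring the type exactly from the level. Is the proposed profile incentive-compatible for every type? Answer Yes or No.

Separating settlements: high effort → 27, medium effort → 23, low effort → 14.
strong-case (assigned high effort): low effort: 14 − 0 = 14; medium effort: 23 − 3 = 20; high effort: 27 − 6 = 21. strong-case stays.
moderate-case (assigned medium effort): low effort: 14 − 0 = 14; medium effort: 23 − 6 = 17; high effort: 27 − 12 = 15. moderate-case stays.
weak-case (assigned low effort): low effort: 14 − 0 = 14; medium effort: 23 − 11 = 12; high effort: 27 − 22 = 5. weak-case stays.
Every type prefers its assigned level; separation holds.

Yes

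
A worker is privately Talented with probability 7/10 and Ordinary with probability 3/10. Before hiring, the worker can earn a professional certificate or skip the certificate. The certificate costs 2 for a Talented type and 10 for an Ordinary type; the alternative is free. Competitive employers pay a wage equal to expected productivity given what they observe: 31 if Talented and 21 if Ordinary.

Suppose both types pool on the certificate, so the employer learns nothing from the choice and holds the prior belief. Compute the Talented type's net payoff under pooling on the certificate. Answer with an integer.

26

Pooled wage = 7/10·31 + 3/10·21 = 28.
Talented pays cost 2 for the certificate, so net payoff = 28 − 2 = 26.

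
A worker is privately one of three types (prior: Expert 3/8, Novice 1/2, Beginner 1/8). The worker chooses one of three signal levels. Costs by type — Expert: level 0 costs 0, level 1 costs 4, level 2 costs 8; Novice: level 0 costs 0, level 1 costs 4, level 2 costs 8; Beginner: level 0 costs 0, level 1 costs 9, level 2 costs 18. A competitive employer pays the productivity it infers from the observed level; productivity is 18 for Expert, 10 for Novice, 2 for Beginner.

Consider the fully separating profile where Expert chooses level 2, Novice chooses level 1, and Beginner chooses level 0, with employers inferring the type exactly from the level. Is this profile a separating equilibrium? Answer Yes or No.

No

Separating wages: level 2 → 18, level 1 → 10, level 0 → 2.
Expert (assigned level 2): level 0: 2 − 0 = 2; level 1: 10 − 4 = 6; level 2: 18 − 8 = 10. Expert stays.
Novice (assigned level 1): level 0: 2 − 0 = 2; level 1: 10 − 4 = 6; level 2: 18 − 8 = 10. Novice prefers level 2.
Beginner (assigned level 0): level 0: 2 − 0 = 2; level 1: 10 − 9 = 1; level 2: 18 − 18 = 0. Beginner stays.
At least one type deviates; the separating profile fails.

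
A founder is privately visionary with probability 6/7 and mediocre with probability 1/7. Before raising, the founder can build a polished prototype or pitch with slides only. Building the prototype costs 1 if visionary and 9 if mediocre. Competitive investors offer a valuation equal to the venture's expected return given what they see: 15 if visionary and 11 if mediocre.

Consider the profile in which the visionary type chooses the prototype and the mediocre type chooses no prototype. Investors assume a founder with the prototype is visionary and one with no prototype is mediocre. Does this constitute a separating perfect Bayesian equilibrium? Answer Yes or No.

Under these beliefs, the prototype earns valuation 15 and no prototype earns valuation 11.
visionary: the prototype nets 15 − 1 = 14; no prototype nets 11. visionary prefers the prototype.
mediocre: the prototype nets 15 − 9 = 6; no prototype nets 11. mediocre prefers no prototype.
Neither type deviates, so the separating profile is an equilibrium.

Yes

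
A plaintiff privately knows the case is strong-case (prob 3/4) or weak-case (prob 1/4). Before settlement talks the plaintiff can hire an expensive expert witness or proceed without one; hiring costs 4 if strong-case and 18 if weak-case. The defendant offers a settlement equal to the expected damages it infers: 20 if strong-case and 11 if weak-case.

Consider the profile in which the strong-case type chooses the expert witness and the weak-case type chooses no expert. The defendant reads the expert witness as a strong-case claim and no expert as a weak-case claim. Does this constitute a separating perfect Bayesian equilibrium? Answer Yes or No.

Yes

Under these beliefs, the expert witness earns settlement 20 and no expert earns settlement 11.
strong-case: the expert witness nets 20 − 4 = 16; no expert nets 11. strong-case prefers the expert witness.
weak-case: the expert witness nets 20 − 18 = 2; no expert nets 11. weak-case prefers no expert.
Neither type deviates, so the separating profile is an equilibrium.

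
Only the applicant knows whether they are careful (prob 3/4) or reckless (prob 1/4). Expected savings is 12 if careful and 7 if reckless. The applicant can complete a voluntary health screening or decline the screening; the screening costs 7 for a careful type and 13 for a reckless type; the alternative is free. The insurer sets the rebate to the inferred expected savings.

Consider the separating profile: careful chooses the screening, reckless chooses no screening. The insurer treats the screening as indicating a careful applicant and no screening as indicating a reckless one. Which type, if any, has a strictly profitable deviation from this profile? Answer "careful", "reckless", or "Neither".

careful

The screening pays 12; no screening pays 7.
careful: assigned the screening, nets 12 − 7 = 5; deviating to no screening nets 7.
reckless: assigned no screening, nets 7; deviating to the screening nets 12 − 13 = -1.
The careful type gains 2 by deviating.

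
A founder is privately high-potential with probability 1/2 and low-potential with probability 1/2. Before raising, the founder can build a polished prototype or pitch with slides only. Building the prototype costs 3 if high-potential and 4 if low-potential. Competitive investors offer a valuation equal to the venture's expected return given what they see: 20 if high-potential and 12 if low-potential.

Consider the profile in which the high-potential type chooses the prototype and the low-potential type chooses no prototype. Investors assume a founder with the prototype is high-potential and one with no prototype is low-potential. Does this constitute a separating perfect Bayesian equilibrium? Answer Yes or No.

No

Under these beliefs, the prototype earns valuation 20 and no prototype earns valuation 12.
high-potential: the prototype nets 20 − 3 = 17; no prototype nets 12. high-potential prefers the prototype.
low-potential: the prototype nets 20 − 4 = 16; no prototype nets 12. low-potential would deviate to the prototype.
low-potential has a profitable deviation, so the profile is not an equilibrium.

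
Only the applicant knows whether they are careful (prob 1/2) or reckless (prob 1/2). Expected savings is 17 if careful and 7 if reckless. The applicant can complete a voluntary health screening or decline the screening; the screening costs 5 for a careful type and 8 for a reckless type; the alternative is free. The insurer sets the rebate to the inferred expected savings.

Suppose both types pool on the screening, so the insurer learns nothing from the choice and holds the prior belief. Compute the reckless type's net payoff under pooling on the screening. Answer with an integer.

4

Pooled rebate = 1/2·17 + 1/2·7 = 12.
reckless pays cost 8 for the screening, so net payoff = 12 − 8 = 4.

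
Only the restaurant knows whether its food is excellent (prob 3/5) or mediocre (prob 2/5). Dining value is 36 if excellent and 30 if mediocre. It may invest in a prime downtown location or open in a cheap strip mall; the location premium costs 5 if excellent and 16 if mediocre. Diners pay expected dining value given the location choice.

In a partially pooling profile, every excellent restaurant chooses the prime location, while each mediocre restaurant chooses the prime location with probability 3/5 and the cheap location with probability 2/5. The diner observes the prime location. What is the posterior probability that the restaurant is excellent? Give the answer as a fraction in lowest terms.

5/7

P(the prime location) = (3/5)·1 + (2/5)·(3/5) = 21/25.
By Bayes' rule, P(excellent | the prime location) = (3/5) / (21/25) = 5/7.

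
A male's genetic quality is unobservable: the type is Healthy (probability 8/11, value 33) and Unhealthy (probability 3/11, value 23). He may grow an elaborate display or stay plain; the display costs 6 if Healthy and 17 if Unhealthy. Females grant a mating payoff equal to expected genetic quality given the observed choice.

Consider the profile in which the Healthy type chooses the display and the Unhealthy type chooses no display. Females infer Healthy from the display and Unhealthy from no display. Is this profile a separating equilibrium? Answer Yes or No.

Yes

Under these beliefs, the display earns mating payoff 33 and no display earns mating payoff 23.
Healthy: the display nets 33 − 6 = 27; no display nets 23. Healthy prefers the display.
Unhealthy: the display nets 33 − 17 = 16; no display nets 23. Unhealthy prefers no display.
Neither type deviates, so the separating profile is an equilibrium.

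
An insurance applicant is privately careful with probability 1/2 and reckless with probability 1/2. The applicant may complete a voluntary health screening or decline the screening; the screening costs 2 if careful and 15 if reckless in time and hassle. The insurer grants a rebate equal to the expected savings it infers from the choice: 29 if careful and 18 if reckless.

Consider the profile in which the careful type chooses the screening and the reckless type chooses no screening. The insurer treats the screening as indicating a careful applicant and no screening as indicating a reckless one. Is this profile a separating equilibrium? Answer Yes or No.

Under these beliefs, the screening earns rebate 29 and no screening earns rebate 18.
careful: the screening nets 29 − 2 = 27; no screening nets 18. careful prefers the screening.
reckless: the screening nets 29 − 15 = 14; no screening nets 18. reckless prefers no screening.
Neither type deviates, so the separating profile is an equilibrium.

Yes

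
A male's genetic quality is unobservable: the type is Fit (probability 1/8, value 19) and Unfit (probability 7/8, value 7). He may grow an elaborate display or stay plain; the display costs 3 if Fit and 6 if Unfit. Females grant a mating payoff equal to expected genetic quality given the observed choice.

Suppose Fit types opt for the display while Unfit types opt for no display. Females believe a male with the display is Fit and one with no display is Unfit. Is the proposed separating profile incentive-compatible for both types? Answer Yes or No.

Under these beliefs, the display earns mating payoff 19 and no display earns mating payoff 7.
Fit: the display nets 19 − 3 = 16; no display nets 7. Fit prefers the display.
Unfit: the display nets 19 − 6 = 13; no display nets 7. Unfit would deviate to the display.
Unfit has a profitable deviation, so the profile is not an equilibrium.

No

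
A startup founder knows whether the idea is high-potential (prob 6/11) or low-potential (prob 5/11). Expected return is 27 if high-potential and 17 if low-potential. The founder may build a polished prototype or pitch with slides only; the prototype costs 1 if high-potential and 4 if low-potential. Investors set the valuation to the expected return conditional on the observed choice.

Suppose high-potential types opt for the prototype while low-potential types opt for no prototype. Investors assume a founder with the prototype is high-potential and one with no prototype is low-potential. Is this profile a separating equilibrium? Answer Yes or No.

No

Under these beliefs, the prototype earns valuation 27 and no prototype earns valuation 17.
high-potential: the prototype nets 27 − 1 = 26; no prototype nets 17. high-potential prefers the prototype.
low-potential: the prototype nets 27 − 4 = 23; no prototype nets 17. low-potential would deviate to the prototype.
low-potential has a profitable deviation, so the profile is not an equilibrium.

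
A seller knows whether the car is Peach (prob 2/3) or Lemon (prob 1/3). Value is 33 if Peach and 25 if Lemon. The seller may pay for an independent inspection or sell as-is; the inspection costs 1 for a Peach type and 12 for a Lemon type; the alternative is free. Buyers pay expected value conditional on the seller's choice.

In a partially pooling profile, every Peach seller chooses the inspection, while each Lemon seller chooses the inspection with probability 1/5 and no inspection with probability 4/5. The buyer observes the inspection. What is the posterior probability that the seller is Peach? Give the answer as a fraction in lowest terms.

10/11

P(the inspection) = (2/3)·1 + (1/3)·(1/5) = 11/15.
By Bayes' rule, P(Peach | the inspection) = (2/3) / (11/15) = 10/11.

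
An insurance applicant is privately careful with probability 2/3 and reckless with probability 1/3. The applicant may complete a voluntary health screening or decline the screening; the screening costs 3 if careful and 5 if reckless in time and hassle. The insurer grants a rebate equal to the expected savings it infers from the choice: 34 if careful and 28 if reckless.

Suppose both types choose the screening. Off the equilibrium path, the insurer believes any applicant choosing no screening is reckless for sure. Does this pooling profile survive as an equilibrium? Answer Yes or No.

On path, the insurer holds the prior and pays 2/3·34 + 1/3·28 = 32. Off path (no screening), believing reckless, it pays 28.
careful: the screening nets 32 − 3 = 29; no screening nets 28. careful stays.
reckless: the screening nets 32 − 5 = 27; no screening nets 28. reckless would deviate.
A type deviates, so pooling fails.

No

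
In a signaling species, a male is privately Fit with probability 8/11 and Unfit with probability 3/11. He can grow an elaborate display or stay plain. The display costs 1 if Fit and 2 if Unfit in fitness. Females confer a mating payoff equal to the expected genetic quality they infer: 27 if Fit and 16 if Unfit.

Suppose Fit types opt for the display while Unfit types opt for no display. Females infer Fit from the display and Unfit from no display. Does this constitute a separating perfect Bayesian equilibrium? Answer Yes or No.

No

Under these beliefs, the display earns mating payoff 27 and no display earns mating payoff 16.
Fit: the display nets 27 − 1 = 26; no display nets 16. Fit prefers the display.
Unfit: the display nets 27 − 2 = 25; no display nets 16. Unfit would deviate to the display.
Unfit has a profitable deviation, so the profile is not an equilibrium.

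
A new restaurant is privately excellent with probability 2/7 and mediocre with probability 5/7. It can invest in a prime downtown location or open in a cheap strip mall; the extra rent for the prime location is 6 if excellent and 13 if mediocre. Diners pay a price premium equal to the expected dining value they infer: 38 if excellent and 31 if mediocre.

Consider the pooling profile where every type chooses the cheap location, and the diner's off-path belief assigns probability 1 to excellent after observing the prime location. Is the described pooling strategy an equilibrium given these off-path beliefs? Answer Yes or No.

On path, the diner holds the prior and pays 2/7·38 + 5/7·31 = 33. Off path (the prime location), believing excellent, it pays 38.
excellent: the cheap location nets 33; the prime location nets 38 − 6 = 32. excellent stays.
mediocre: the cheap location nets 33; the prime location nets 38 − 13 = 25. mediocre stays.
No type deviates, so pooling is sustained.

Yes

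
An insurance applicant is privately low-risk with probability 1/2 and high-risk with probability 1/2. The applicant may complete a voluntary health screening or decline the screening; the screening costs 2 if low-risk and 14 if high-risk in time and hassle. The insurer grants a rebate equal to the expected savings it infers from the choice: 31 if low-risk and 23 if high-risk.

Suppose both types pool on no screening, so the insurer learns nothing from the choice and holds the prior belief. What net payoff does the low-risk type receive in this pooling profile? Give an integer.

27

Pooled rebate = 1/2·31 + 1/2·23 = 27.
low-risk pays no cost for no screening, so net payoff = 27.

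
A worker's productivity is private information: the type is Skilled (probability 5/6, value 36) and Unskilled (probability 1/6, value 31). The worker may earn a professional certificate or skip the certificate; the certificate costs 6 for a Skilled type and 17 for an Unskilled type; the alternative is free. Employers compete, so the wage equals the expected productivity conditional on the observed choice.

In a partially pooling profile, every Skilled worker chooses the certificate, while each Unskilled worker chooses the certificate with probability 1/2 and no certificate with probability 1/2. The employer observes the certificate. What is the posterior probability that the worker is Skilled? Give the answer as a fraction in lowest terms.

P(the certificate) = (5/6)·1 + (1/6)·(1/2) = 11/12.
By Bayes' rule, P(Skilled | the certificate) = (5/6) / (11/12) = 10/11.

10/11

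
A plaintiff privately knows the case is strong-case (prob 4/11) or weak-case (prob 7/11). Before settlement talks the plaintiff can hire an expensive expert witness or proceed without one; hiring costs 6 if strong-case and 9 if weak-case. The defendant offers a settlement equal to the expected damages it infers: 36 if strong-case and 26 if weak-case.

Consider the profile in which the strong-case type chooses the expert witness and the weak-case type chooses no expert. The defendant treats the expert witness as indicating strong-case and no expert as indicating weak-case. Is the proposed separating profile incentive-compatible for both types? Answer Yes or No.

No

Under these beliefs, the expert witness earns settlement 36 and no expert earns settlement 26.
strong-case: the expert witness nets 36 − 6 = 30; no expert nets 26. strong-case prefers the expert witness.
weak-case: the expert witness nets 36 − 9 = 27; no expert nets 26. weak-case would deviate to the expert witness.
weak-case has a profitable deviation, so the profile is not an equilibrium.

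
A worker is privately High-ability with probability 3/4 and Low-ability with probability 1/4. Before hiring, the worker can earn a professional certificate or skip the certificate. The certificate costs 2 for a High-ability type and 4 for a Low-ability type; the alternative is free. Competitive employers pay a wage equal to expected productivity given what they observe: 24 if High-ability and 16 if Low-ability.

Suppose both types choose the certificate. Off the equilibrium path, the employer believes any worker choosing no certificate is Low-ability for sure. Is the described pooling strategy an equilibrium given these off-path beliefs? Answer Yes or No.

On path, the employer holds the prior and pays 3/4·24 + 1/4·16 = 22. Off path (no certificate), believing Low-ability, it pays 16.
High-ability: the certificate nets 22 − 2 = 20; no certificate nets 16. High-ability stays.
Low-ability: the certificate nets 22 − 4 = 18; no certificate nets 16. Low-ability stays.
No type deviates, so pooling is sustained.

Yes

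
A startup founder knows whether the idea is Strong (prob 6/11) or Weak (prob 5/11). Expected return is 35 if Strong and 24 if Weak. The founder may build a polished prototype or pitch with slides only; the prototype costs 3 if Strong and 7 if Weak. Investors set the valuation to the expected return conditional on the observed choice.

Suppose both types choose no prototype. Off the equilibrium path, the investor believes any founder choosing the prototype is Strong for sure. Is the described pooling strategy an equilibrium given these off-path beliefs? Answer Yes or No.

No

On path, the investor holds the prior and pays 6/11·35 + 5/11·24 = 30. Off path (the prototype), believing Strong, it pays 35.
Strong: no prototype nets 30; the prototype nets 35 − 3 = 32. Strong would deviate.
Weak: no prototype nets 30; the prototype nets 35 − 7 = 28. Weak stays.
A type deviates, so pooling fails.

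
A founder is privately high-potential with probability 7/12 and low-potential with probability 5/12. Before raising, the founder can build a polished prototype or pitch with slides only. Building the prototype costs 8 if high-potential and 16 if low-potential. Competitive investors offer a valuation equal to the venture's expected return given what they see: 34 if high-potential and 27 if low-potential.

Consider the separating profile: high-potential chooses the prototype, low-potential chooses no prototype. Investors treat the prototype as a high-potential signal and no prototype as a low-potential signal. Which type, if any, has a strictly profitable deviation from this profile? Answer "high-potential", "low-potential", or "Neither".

high-potential

The prototype pays 34; no prototype pays 27.
high-potential: assigned the prototype, nets 34 − 8 = 26; deviating to no prototype nets 27.
low-potential: assigned no prototype, nets 27; deviating to the prototype nets 34 − 16 = 18.
The high-potential type gains 1 by deviating.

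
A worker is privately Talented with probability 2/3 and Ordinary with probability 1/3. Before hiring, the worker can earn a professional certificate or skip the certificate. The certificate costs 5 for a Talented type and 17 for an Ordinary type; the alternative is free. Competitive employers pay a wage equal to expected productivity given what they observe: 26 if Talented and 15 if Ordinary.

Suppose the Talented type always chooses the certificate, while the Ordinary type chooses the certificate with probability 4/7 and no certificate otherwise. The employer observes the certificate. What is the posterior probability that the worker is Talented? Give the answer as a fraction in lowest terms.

7/9

P(the certificate) = (2/3)·1 + (1/3)·(4/7) = 6/7.
By Bayes' rule, P(Talented | the certificate) = (2/3) / (6/7) = 7/9.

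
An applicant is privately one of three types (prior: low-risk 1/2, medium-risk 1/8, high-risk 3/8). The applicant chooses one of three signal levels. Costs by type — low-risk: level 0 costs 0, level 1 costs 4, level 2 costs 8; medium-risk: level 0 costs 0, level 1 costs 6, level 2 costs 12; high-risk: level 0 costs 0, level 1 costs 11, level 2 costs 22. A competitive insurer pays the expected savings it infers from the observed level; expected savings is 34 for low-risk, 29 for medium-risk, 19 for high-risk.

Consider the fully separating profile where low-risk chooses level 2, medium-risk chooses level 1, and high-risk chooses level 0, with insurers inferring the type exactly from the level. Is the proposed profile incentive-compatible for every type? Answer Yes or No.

Separating rebates: level 2 → 34, level 1 → 29, level 0 → 19.
low-risk (assigned level 2): level 0: 19 − 0 = 19; level 1: 29 − 4 = 25; level 2: 34 − 8 = 26. low-risk stays.
medium-risk (assigned level 1): level 0: 19 − 0 = 19; level 1: 29 − 6 = 23; level 2: 34 − 12 = 22. medium-risk stays.
high-risk (assigned level 0): level 0: 19 − 0 = 19; level 1: 29 − 11 = 18; level 2: 34 − 22 = 12. high-risk stays.
Every type prefers its assigned level; separation holds.

Yes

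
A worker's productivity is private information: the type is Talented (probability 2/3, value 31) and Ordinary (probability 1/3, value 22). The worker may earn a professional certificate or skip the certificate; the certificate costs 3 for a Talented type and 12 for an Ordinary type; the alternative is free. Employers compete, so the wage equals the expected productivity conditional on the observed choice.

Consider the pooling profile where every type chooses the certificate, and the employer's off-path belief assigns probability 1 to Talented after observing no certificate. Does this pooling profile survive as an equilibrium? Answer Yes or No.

On path, the employer holds the prior and pays 2/3·31 + 1/3·22 = 28. Off path (no certificate), believing Talented, it pays 31.
Talented: the certificate nets 28 − 3 = 25; no certificate nets 31. Talented would deviate.
Ordinary: the certificate nets 28 − 12 = 16; no certificate nets 31. Ordinary would deviate.
A type deviates, so pooling fails.

No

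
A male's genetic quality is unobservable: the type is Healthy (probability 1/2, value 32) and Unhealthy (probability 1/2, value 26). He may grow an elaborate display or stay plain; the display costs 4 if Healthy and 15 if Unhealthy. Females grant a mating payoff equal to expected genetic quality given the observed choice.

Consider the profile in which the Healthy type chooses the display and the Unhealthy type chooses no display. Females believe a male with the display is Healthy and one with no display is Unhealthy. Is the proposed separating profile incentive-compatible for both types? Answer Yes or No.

Yes

Under these beliefs, the display earns mating payoff 32 and no display earns mating payoff 26.
Healthy: the display nets 32 − 4 = 28; no display nets 26. Healthy prefers the display.
Unhealthy: the display nets 32 − 15 = 17; no display nets 26. Unhealthy prefers no display.
Neither type deviates, so the separating profile is an equilibrium.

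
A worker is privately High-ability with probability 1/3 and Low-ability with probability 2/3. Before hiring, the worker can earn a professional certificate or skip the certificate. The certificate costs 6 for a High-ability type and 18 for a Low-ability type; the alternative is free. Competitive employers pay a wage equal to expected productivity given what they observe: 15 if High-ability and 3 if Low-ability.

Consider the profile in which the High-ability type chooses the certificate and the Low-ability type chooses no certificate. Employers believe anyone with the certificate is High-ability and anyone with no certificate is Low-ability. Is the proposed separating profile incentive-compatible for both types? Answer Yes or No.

Yes

Under these beliefs, the certificate earns wage 15 and no certificate earns wage 3.
High-ability: the certificate nets 15 − 6 = 9; no certificate nets 3. High-ability prefers the certificate.
Low-ability: the certificate nets 15 − 18 = -3; no certificate nets 3. Low-ability prefers no certificate.
Neither type deviates, so the separating profile is an equilibrium.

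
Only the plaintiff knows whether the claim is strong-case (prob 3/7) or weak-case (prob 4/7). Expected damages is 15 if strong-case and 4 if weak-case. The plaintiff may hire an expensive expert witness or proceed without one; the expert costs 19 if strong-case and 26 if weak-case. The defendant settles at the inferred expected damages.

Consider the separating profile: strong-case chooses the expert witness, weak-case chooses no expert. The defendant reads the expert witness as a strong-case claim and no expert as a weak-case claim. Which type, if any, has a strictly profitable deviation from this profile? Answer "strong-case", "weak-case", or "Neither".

strong-case

The expert witness pays 15; no expert pays 4.
strong-case: assigned the expert witness, nets 15 − 19 = -4; deviating to no expert nets 4.
weak-case: assigned no expert, nets 4; deviating to the expert witness nets 15 − 26 = -11.
The strong-case type gains 8 by deviating.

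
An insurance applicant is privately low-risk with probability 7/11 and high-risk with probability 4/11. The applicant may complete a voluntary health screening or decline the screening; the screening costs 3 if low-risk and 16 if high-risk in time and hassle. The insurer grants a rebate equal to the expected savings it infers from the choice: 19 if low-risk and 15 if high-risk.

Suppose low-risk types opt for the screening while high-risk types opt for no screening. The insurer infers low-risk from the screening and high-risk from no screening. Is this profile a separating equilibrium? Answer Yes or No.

Under these beliefs, the screening earns rebate 19 and no screening earns rebate 15.
low-risk: the screening nets 19 − 3 = 16; no screening nets 15. low-risk prefers the screening.
high-risk: the screening nets 19 − 16 = 3; no screening nets 15. high-risk prefers no screening.
Neither type deviates, so the separating profile is an equilibrium.

Yes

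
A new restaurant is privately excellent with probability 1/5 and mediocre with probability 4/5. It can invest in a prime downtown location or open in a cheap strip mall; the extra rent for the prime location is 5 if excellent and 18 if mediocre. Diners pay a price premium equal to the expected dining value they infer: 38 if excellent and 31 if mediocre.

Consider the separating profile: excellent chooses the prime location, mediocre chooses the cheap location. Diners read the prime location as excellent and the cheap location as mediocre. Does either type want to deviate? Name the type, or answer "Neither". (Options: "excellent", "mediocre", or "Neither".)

Neither

The prime location pays 38; the cheap location pays 31.
excellent: assigned the prime location, nets 38 − 5 = 33; deviating to the cheap location nets 31.
mediocre: assigned the cheap location, nets 31; deviating to the prime location nets 38 − 18 = 20.
Both types strictly prefer their assigned action; no profitable deviation.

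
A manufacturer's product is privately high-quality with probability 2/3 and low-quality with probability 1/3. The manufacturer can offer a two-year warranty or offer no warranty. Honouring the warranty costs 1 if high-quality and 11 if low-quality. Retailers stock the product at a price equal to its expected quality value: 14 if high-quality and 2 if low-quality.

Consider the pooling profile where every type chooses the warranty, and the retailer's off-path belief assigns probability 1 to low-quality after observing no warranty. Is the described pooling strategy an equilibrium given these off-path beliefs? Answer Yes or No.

On path, the retailer holds the prior and pays 2/3·14 + 1/3·2 = 10. Off path (no warranty), believing low-quality, it pays 2.
high-quality: the warranty nets 10 − 1 = 9; no warranty nets 2. high-quality stays.
low-quality: the warranty nets 10 − 11 = -1; no warranty nets 2. low-quality would deviate.
A type deviates, so pooling fails.

No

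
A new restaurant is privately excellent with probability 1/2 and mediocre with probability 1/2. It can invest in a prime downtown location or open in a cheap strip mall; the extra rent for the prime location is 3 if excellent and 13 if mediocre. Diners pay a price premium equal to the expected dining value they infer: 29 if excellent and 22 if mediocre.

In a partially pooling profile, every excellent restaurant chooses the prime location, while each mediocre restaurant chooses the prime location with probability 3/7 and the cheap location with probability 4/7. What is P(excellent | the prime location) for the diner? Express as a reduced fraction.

P(the prime location) = (1/2)·1 + (1/2)·(3/7) = 5/7.
By Bayes' rule, P(excellent | the prime location) = (1/2) / (5/7) = 7/10.

7/10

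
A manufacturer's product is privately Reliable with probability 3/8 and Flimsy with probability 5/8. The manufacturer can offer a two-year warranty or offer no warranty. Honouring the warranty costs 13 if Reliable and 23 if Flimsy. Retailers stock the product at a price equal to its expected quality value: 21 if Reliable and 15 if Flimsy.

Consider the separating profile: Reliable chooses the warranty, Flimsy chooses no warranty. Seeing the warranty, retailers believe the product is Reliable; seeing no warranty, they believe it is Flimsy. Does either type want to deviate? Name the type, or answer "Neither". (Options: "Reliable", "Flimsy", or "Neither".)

Reliable

The warranty pays 21; no warranty pays 15.
Reliable: assigned the warranty, nets 21 − 13 = 8; deviating to no warranty nets 15.
Flimsy: assigned no warranty, nets 15; deviating to the warranty nets 21 − 23 = -2.
The Reliable type gains 7 by deviating.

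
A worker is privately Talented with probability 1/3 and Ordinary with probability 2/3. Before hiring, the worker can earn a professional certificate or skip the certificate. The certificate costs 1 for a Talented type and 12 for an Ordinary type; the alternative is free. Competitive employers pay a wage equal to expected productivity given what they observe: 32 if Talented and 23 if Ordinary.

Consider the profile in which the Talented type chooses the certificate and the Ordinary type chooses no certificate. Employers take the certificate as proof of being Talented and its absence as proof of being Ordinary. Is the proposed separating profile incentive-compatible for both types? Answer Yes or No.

Under these beliefs, the certificate earns wage 32 and no certificate earns wage 23.
Talented: the certificate nets 32 − 1 = 31; no certificate nets 23. Talented prefers the certificate.
Ordinary: the certificate nets 32 − 12 = 20; no certificate nets 23. Ordinary prefers no certificate.
Neither type deviates, so the separating profile is an equilibrium.

Yes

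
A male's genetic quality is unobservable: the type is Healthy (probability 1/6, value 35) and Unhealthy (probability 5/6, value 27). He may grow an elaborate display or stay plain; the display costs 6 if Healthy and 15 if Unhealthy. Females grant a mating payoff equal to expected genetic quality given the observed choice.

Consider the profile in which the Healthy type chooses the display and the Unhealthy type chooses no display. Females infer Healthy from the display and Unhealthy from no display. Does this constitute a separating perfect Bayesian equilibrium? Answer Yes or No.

Yes

Under these beliefs, the display earns mating payoff 35 and no display earns mating payoff 27.
Healthy: the display nets 35 − 6 = 29; no display nets 27. Healthy prefers the display.
Unhealthy: the display nets 35 − 15 = 20; no display nets 27. Unhealthy prefers no display.
Neither type deviates, so the separating profile is an equilibrium.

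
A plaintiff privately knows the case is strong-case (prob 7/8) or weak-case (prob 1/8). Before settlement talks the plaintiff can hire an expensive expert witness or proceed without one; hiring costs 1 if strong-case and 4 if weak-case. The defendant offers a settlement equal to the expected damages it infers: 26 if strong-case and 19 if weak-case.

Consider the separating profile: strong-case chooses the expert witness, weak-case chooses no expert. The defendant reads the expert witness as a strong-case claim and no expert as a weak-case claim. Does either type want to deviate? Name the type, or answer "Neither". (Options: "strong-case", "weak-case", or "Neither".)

weak-case

The expert witness pays 26; no expert pays 19.
strong-case: assigned the expert witness, nets 26 − 1 = 25; deviating to no expert nets 19.
weak-case: assigned no expert, nets 19; deviating to the expert witness nets 26 − 4 = 22.
The weak-case type gains 3 by deviating.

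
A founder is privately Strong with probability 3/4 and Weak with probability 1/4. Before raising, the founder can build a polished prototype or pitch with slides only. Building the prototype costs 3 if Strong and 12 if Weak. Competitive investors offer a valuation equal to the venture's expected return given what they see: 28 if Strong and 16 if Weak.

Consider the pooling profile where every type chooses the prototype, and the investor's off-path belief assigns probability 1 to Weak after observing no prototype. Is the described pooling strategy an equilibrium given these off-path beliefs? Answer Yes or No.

On path, the investor holds the prior and pays 3/4·28 + 1/4·16 = 25. Off path (no prototype), believing Weak, it pays 16.
Strong: the prototype nets 25 − 3 = 22; no prototype nets 16. Strong stays.
Weak: the prototype nets 25 − 12 = 13; no prototype nets 16. Weak would deviate.
A type deviates, so pooling fails.

No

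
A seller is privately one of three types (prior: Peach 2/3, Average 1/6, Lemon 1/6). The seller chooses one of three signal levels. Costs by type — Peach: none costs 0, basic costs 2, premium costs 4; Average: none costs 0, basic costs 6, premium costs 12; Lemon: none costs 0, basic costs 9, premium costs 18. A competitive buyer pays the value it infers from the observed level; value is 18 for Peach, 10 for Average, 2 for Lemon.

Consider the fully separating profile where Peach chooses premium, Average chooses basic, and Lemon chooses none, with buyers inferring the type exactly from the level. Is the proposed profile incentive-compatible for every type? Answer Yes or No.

No

Separating prices: premium → 18, basic → 10, none → 2.
Peach (assigned premium): none: 2 − 0 = 2; basic: 10 − 2 = 8; premium: 18 − 4 = 14. Peach stays.
Average (assigned basic): none: 2 − 0 = 2; basic: 10 − 6 = 4; premium: 18 − 12 = 6. Average prefers premium.
Lemon (assigned none): none: 2 − 0 = 2; basic: 10 − 9 = 1; premium: 18 − 18 = 0. Lemon stays.
At least one type deviates; the separating profile fails.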